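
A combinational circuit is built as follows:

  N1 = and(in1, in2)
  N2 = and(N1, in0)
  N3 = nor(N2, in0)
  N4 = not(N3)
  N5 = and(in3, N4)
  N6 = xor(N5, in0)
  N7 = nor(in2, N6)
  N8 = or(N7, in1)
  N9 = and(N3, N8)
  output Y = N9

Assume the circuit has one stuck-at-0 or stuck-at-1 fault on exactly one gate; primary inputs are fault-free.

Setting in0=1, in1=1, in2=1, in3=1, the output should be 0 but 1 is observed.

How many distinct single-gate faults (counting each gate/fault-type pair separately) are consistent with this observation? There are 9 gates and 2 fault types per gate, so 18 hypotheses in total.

2

Fault-free: N1=1, N2=1, N3=0, N4=1, N5=1, N6=0, N7=0, N8=1, N9=0 → 0. Observed 1.
  N1: none of the 2 fault types match ✗
  N2: none of the 2 fault types match ✗
  N3: stuck-at-1 ✓; others ✗
  N4: none of the 2 fault types match ✗
  N5: none of the 2 fault types match ✗
  N6: none of the 2 fault types match ✗
  N7: none of the 2 fault types match ✗
  N8: none of the 2 fault types match ✗
  N9: stuck-at-1 ✓; others ✗
Consistent faults: {N3 stuck-at-1, N9 stuck-at-1} — 2 in all.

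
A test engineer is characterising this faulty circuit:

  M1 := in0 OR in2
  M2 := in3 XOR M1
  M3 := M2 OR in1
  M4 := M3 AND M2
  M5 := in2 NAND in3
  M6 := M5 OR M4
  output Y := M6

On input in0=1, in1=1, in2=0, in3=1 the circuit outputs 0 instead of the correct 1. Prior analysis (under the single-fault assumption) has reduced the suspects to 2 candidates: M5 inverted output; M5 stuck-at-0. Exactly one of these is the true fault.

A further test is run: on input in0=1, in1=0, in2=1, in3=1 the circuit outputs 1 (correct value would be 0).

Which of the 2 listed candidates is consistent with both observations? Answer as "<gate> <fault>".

Evaluate each candidate on input in0=1, in1=0, in2=1, in3=1:
  M5 inverted output: M1=1, M2=0, M3=0, M4=0, M5=1 [inverted output], M6=1 → 1 — matches
  M5 stuck-at-0: M1=1, M2=0, M3=0, M4=0, M5=0 [stuck-at-0], M6=0 → 0 — eliminated
Only M5 inverted output reproduces the observed 1.

M5 inverted output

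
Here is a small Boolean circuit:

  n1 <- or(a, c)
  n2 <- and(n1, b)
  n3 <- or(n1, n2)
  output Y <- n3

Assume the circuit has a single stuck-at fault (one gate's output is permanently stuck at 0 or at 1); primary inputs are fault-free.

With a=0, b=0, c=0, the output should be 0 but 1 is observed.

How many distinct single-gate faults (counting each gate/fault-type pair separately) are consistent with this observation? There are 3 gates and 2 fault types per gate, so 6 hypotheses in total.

3

Fault-free: n1=0, n2=0, n3=0 → 0. Observed 1.
  n1 stuck-at-0: output 0 ✗
  n1 stuck-at-1: output 1 ✓
  n2 stuck-at-0: output 0 ✗
  n2 stuck-at-1: output 1 ✓
  n3 stuck-at-0: output 0 ✗
  n3 stuck-at-1: output 1 ✓
Consistent faults: {n1 stuck-at-1, n2 stuck-at-1, n3 stuck-at-1} — 3 in all.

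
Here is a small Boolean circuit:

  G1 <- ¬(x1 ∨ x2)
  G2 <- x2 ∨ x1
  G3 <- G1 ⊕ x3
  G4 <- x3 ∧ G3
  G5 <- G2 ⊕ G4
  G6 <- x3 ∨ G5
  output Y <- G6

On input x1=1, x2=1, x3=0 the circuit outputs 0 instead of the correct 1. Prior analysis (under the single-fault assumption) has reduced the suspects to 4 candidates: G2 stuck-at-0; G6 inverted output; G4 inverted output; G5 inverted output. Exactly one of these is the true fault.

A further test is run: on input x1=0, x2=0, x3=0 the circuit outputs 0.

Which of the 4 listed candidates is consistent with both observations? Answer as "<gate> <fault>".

G2 stuck-at-0

Evaluate each candidate on input x1=0, x2=0, x3=0:
  G2 stuck-at-0: G1=1, G2=0 [stuck-at-0], G3=1, G4=0, G5=0, G6=0 → 0 — matches
  G6 inverted output: G1=1, G2=0, G3=1, G4=0, G5=0, G6=1 [inverted output] → 1 — eliminated
  G4 inverted output: G1=1, G2=0, G3=1, G4=1 [inverted output], G5=1, G6=1 → 1 — eliminated
  G5 inverted output: G1=1, G2=0, G3=1, G4=0, G5=1 [inverted output], G6=1 → 1 — eliminated
Only G2 stuck-at-0 reproduces the observed 0.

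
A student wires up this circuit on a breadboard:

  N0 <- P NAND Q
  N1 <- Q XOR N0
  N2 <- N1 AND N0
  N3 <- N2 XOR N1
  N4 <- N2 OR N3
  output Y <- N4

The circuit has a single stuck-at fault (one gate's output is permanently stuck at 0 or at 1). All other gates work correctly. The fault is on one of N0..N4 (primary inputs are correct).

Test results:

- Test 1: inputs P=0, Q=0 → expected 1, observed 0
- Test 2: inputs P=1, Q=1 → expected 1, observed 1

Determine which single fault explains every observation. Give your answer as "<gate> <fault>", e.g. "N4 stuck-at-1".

Fault-free values for test 1 (P=0, Q=0): N0=1, N1=1, N2=1, N3=0, N4=1, giving Y=1. Observed 0.
Test 1: faults giving observed 0 are {N0 stuck-at-0, N1 stuck-at-0, N4 stuck-at-0}.
Test 2 (P=1, Q=1): fault-free N0=0, N1=1, N2=0, N3=1, N4=1 → 1; observed 1. Eliminates N1 stuck-at-0, N4 stuck-at-0.
Only N0 stuck-at-0 is consistent with every test.

N0 stuck-at-0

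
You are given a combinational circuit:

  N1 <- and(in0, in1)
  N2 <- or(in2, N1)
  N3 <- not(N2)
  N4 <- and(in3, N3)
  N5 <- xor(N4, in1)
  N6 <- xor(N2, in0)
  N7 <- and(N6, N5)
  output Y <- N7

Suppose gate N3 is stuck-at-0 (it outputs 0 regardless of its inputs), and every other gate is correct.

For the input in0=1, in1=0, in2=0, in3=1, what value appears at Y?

0

Propagate with N3 forced: N1=0, N2=0, N3=0 [stuck-at-0], N4=0, N5=0, N6=1, N7=0.
So Y = 0. (Without the fault it would be 1.)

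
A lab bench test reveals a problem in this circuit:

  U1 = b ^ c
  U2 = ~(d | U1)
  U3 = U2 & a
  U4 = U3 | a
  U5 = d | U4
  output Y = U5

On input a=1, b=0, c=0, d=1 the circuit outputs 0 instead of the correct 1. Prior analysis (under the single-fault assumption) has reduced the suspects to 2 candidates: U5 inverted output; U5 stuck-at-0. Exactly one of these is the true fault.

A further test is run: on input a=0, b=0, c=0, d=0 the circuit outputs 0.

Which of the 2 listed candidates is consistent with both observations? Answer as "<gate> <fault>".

Evaluate each candidate on input a=0, b=0, c=0, d=0:
  U5 inverted output: U1=0, U2=1, U3=0, U4=0, U5=1 [inverted output] → 1 — eliminated
  U5 stuck-at-0: U1=0, U2=1, U3=0, U4=0, U5=0 [stuck-at-0] → 0 — matches
Only U5 stuck-at-0 reproduces the observed 0.

U5 stuck-at-0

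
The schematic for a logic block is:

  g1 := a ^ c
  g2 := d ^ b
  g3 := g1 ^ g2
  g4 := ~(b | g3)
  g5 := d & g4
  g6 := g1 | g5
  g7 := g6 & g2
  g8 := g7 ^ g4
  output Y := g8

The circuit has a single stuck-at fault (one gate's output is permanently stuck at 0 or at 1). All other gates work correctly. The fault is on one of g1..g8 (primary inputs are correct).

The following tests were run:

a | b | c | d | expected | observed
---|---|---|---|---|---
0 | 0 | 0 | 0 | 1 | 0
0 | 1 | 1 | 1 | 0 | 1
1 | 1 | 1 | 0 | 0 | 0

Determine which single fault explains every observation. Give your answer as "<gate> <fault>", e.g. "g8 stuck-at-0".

g2 stuck-at-1

Fault-free values for test 1 (a=0, b=0, c=0, d=0): g1=0, g2=0, g3=0, g4=1, g5=0, g6=0, g7=0, g8=1, giving Y=1. Observed 0.
Test 1: faults giving observed 0 are {g1 stuck-at-1, g2 stuck-at-1, g3 stuck-at-1, g4 stuck-at-0, g7 stuck-at-1, g8 stuck-at-0}.
Test 2 (a=0, b=1, c=1, d=1): fault-free g1=1, g2=0, g3=1, g4=0, g5=0, g6=1, g7=0, g8=0 → 0; observed 1. Eliminates g1 stuck-at-1, g3 stuck-at-1, g4 stuck-at-0, g8 stuck-at-0.
Test 3 (a=1, b=1, c=1, d=0): fault-free g1=0, g2=1, g3=1, g4=0, g5=0, g6=0, g7=0, g8=0 → 0; observed 0. Eliminates g7 stuck-at-1.
Only g2 stuck-at-1 is consistent with every test.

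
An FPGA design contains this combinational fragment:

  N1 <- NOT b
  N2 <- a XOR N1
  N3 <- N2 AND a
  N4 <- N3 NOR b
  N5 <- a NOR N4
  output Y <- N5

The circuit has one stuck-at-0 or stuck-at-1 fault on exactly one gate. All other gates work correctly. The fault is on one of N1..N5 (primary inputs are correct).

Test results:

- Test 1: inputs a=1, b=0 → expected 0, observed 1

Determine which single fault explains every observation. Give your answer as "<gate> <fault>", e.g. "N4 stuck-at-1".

Fault-free values for test 1 (a=1, b=0): N1=1, N2=0, N3=0, N4=1, N5=0, giving Y=0. Observed 1.
Test 1: faults giving observed 1 are {N5 stuck-at-1}.
Only N5 stuck-at-1 is consistent with every test.

N5 stuck-at-1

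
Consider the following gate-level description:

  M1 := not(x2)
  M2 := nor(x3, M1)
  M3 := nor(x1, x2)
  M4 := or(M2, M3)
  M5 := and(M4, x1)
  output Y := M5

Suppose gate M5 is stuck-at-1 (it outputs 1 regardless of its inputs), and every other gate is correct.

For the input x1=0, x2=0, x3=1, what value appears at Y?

Propagate with M5 forced: M1=1, M2=0, M3=1, M4=1, M5=1 [stuck-at-1].
So Y = 1. (Without the fault it would be 0.)

1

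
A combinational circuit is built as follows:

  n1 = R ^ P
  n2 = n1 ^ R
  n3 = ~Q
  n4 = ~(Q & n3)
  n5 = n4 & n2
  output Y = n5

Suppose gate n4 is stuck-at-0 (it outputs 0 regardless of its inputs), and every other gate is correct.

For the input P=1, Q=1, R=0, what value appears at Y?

Propagate with n4 forced: n1=1, n2=1, n3=0, n4=0 [stuck-at-0], n5=0.
So Y = 0. (Without the fault it would be 1.)

0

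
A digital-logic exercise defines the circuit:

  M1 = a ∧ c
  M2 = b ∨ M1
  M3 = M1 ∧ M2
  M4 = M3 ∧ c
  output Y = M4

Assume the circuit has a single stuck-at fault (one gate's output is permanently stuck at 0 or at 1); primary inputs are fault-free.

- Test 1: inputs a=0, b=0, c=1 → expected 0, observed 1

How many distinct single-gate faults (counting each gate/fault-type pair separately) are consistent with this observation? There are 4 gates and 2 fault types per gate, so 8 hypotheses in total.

3

Fault-free: M1=0, M2=0, M3=0, M4=0 → 0. Observed 1.
  M1 stuck-at-0: output 0 ✗
  M1 stuck-at-1: output 1 ✓
  M2 stuck-at-0: output 0 ✗
  M2 stuck-at-1: output 0 ✗
  M3 stuck-at-0: output 0 ✗
  M3 stuck-at-1: output 1 ✓
  M4 stuck-at-0: output 0 ✗
  M4 stuck-at-1: output 1 ✓
Consistent faults: {M1 stuck-at-1, M3 stuck-at-1, M4 stuck-at-1} — 3 in all.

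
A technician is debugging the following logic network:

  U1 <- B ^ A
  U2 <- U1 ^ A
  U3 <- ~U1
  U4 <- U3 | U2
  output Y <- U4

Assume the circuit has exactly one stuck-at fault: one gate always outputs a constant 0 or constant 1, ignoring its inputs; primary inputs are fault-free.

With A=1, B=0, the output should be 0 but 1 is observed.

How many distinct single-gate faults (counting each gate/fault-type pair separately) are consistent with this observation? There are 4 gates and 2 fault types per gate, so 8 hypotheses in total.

4

Fault-free: U1=1, U2=0, U3=0, U4=0 → 0. Observed 1.
  U1 stuck-at-0: output 1 ✓
  U1 stuck-at-1: output 0 ✗
  U2 stuck-at-0: output 0 ✗
  U2 stuck-at-1: output 1 ✓
  U3 stuck-at-0: output 0 ✗
  U3 stuck-at-1: output 1 ✓
  U4 stuck-at-0: output 0 ✗
  U4 stuck-at-1: output 1 ✓
Consistent faults: {U1 stuck-at-0, U2 stuck-at-1, U3 stuck-at-1, U4 stuck-at-1} — 4 in all.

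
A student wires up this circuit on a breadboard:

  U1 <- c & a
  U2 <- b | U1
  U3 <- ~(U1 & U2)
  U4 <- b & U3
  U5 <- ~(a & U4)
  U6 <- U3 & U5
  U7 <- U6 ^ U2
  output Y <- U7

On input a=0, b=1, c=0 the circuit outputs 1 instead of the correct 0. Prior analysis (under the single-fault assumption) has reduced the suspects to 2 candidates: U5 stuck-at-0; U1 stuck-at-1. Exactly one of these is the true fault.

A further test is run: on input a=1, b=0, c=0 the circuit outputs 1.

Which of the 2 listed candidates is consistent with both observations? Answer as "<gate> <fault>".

Evaluate each candidate on input a=1, b=0, c=0:
  U5 stuck-at-0: U1=0, U2=0, U3=1, U4=0, U5=0 [stuck-at-0], U6=0, U7=0 → 0 — eliminated
  U1 stuck-at-1: U1=1 [stuck-at-1], U2=1, U3=0, U4=0, U5=1, U6=0, U7=1 → 1 — matches
Only U1 stuck-at-1 reproduces the observed 1.

U1 stuck-at-1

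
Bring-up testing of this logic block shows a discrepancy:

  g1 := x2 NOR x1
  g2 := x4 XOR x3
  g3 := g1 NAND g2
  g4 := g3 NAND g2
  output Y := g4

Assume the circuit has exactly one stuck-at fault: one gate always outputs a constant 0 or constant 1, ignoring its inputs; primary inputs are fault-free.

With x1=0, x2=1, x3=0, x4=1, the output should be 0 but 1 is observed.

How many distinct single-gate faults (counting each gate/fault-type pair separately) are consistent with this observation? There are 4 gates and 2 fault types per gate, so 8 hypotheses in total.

Fault-free: g1=0, g2=1, g3=1, g4=0 → 0. Observed 1.
  g1 stuck-at-0: output 0 ✗
  g1 stuck-at-1: output 1 ✓
  g2 stuck-at-0: output 1 ✓
  g2 stuck-at-1: output 0 ✗
  g3 stuck-at-0: output 1 ✓
  g3 stuck-at-1: output 0 ✗
  g4 stuck-at-0: output 0 ✗
  g4 stuck-at-1: output 1 ✓
Consistent faults: {g1 stuck-at-1, g2 stuck-at-0, g3 stuck-at-0, g4 stuck-at-1} — 4 in all.

4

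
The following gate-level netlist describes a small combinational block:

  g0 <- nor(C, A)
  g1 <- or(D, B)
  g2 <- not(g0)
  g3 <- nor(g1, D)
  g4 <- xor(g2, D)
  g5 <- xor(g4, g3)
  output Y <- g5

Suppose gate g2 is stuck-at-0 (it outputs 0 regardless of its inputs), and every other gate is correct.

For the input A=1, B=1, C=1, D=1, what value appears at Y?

1

Propagate with g2 forced: g0=0, g1=1, g2=0 [stuck-at-0], g3=0, g4=1, g5=1.
So Y = 1. (Without the fault it would be 0.)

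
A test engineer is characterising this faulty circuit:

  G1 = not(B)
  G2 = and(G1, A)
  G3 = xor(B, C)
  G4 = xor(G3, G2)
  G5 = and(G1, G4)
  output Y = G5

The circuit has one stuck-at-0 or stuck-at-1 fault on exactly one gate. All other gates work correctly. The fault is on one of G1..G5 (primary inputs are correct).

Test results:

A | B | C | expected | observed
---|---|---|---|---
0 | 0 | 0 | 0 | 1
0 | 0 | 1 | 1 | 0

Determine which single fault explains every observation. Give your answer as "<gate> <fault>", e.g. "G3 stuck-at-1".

Fault-free values for test 1 (A=0, B=0, C=0): G1=1, G2=0, G3=0, G4=0, G5=0, giving Y=0. Observed 1.
Test 1: faults giving observed 1 are {G2 stuck-at-1, G3 stuck-at-1, G4 stuck-at-1, G5 stuck-at-1}.
Test 2 (A=0, B=0, C=1): fault-free G1=1, G2=0, G3=1, G4=1, G5=1 → 1; observed 0. Eliminates G3 stuck-at-1, G4 stuck-at-1, G5 stuck-at-1.
Only G2 stuck-at-1 is consistent with every test.

G2 stuck-at-1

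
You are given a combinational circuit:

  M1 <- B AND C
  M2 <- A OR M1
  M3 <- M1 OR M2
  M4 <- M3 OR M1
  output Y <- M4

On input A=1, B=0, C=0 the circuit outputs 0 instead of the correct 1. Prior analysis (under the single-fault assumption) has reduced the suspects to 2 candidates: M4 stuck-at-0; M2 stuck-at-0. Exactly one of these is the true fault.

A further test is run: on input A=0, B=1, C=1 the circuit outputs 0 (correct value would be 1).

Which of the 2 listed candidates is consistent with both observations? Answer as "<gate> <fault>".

M4 stuck-at-0

Evaluate each candidate on input A=0, B=1, C=1:
  M4 stuck-at-0: M1=1, M2=1, M3=1, M4=0 [stuck-at-0] → 0 — matches
  M2 stuck-at-0: M1=1, M2=0 [stuck-at-0], M3=1, M4=1 → 1 — eliminated
Only M4 stuck-at-0 reproduces the observed 0.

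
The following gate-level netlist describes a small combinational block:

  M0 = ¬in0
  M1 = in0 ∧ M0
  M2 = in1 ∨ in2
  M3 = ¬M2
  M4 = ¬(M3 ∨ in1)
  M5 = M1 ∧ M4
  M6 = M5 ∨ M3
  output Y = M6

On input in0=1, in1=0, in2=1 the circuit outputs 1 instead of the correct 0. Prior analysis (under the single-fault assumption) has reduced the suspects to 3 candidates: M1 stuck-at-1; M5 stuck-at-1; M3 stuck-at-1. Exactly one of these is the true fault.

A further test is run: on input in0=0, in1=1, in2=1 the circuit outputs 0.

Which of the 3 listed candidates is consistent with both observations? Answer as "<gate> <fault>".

M1 stuck-at-1

Evaluate each candidate on input in0=0, in1=1, in2=1:
  M1 stuck-at-1: M0=1, M1=1 [stuck-at-1], M2=1, M3=0, M4=0, M5=0, M6=0 → 0 — matches
  M5 stuck-at-1: M0=1, M1=0, M2=1, M3=0, M4=0, M5=1 [stuck-at-1], M6=1 → 1 — eliminated
  M3 stuck-at-1: M0=1, M1=0, M2=1, M3=1 [stuck-at-1], M4=0, M5=0, M6=1 → 1 — eliminated
Only M1 stuck-at-1 reproduces the observed 0.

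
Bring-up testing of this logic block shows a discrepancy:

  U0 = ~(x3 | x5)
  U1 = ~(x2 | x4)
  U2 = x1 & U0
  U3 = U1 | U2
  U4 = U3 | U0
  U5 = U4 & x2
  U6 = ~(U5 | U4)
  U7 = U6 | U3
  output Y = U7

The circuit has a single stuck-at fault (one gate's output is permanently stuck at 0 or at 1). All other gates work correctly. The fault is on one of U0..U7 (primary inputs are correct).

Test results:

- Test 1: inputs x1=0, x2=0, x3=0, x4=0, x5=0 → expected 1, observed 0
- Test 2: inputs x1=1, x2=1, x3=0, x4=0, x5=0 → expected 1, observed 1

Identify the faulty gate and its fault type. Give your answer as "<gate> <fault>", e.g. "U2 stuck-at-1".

U1 stuck-at-0

Fault-free values for test 1 (x1=0, x2=0, x3=0, x4=0, x5=0): U0=1, U1=1, U2=0, U3=1, U4=1, U5=0, U6=0, U7=1, giving Y=1. Observed 0.
Test 1: faults giving observed 0 are {U1 stuck-at-0, U3 stuck-at-0, U7 stuck-at-0}.
Test 2 (x1=1, x2=1, x3=0, x4=0, x5=0): fault-free U0=1, U1=0, U2=1, U3=1, U4=1, U5=1, U6=0, U7=1 → 1; observed 1. Eliminates U3 stuck-at-0, U7 stuck-at-0.
Only U1 stuck-at-0 is consistent with every test.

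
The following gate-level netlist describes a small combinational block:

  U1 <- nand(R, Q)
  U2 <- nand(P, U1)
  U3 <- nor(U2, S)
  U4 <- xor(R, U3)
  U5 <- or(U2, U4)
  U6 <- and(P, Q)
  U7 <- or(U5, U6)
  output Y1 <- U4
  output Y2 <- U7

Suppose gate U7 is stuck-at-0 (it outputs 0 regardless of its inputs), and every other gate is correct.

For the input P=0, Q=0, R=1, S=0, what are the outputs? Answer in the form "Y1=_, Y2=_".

Y1=1, Y2=0

Propagate with U7 forced: U1=1, U2=1, U3=0, U4=1, U5=1, U6=0, U7=0 [stuck-at-0].
So the outputs are Y1=1, Y2=0. (Without the fault they would be Y1=1, Y2=1.)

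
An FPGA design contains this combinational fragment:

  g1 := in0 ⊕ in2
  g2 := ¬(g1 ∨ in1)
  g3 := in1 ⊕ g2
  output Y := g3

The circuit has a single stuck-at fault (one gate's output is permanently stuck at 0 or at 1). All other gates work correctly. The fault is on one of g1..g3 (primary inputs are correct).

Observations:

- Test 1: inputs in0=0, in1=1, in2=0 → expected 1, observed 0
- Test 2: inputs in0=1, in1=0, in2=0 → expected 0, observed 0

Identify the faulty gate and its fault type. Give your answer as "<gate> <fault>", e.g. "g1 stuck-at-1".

g3 stuck-at-0

Fault-free values for test 1 (in0=0, in1=1, in2=0): g1=0, g2=0, g3=1, giving Y=1. Observed 0.
Test 1: faults giving observed 0 are {g2 stuck-at-1, g3 stuck-at-0}.
Test 2 (in0=1, in1=0, in2=0): fault-free g1=1, g2=0, g3=0 → 0; observed 0. Eliminates g2 stuck-at-1.
Only g3 stuck-at-0 is consistent with every test.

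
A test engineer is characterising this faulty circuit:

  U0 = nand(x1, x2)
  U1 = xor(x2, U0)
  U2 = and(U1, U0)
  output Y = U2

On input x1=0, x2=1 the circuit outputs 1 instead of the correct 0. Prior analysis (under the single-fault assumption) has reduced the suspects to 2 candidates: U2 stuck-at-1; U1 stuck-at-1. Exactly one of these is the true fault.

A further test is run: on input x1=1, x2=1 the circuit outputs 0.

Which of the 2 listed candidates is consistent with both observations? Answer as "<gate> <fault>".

U1 stuck-at-1

Evaluate each candidate on input x1=1, x2=1:
  U2 stuck-at-1: U0=0, U1=1, U2=1 [stuck-at-1] → 1 — eliminated
  U1 stuck-at-1: U0=0, U1=1 [stuck-at-1], U2=0 → 0 — matches
Only U1 stuck-at-1 reproduces the observed 0.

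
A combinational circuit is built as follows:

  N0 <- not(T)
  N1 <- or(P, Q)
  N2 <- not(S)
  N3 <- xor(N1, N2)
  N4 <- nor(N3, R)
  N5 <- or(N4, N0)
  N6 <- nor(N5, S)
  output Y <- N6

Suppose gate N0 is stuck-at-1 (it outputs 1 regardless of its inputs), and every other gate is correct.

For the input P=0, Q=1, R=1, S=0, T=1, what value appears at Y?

Propagate with N0 forced: N0=1 [stuck-at-1], N1=1, N2=1, N3=0, N4=0, N5=1, N6=0.
So Y = 0. (Without the fault it would be 1.)

0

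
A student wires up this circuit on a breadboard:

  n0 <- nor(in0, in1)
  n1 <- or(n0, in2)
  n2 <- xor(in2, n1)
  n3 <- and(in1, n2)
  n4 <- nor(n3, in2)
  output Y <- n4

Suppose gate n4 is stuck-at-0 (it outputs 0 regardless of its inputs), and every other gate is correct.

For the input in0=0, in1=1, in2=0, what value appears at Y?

Propagate with n4 forced: n0=0, n1=0, n2=0, n3=0, n4=0 [stuck-at-0].
So Y = 0. (Without the fault it would be 1.)

0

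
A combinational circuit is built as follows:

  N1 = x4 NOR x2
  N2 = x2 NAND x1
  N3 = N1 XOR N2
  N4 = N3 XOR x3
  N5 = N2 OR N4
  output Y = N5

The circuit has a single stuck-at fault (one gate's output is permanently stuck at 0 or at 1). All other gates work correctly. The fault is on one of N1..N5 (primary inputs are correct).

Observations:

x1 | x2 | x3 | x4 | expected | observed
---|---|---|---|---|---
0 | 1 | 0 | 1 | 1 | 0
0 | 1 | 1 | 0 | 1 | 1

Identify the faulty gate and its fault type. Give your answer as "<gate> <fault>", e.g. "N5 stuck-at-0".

Fault-free values for test 1 (x1=0, x2=1, x3=0, x4=1): N1=0, N2=1, N3=1, N4=1, N5=1, giving Y=1. Observed 0.
Test 1: faults giving observed 0 are {N2 stuck-at-0, N5 stuck-at-0}.
Test 2 (x1=0, x2=1, x3=1, x4=0): fault-free N1=0, N2=1, N3=1, N4=0, N5=1 → 1; observed 1. Eliminates N5 stuck-at-0.
Only N2 stuck-at-0 is consistent with every test.

N2 stuck-at-0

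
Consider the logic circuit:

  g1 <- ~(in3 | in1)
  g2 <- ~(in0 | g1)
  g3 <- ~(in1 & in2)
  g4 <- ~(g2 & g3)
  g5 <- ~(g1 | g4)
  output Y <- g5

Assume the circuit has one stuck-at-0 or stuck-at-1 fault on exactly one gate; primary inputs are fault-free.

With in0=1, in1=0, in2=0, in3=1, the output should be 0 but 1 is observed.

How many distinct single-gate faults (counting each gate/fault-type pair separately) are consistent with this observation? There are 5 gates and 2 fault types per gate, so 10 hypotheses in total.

3

Fault-free: g1=0, g2=0, g3=1, g4=1, g5=0 → 0. Observed 1.
  g1 stuck-at-0: output 0 ✗
  g1 stuck-at-1: output 0 ✗
  g2 stuck-at-0: output 0 ✗
  g2 stuck-at-1: output 1 ✓
  g3 stuck-at-0: output 0 ✗
  g3 stuck-at-1: output 0 ✗
  g4 stuck-at-0: output 1 ✓
  g4 stuck-at-1: output 0 ✗
  g5 stuck-at-0: output 0 ✗
  g5 stuck-at-1: output 1 ✓
Consistent faults: {g2 stuck-at-1, g4 stuck-at-0, g5 stuck-at-1} — 3 in all.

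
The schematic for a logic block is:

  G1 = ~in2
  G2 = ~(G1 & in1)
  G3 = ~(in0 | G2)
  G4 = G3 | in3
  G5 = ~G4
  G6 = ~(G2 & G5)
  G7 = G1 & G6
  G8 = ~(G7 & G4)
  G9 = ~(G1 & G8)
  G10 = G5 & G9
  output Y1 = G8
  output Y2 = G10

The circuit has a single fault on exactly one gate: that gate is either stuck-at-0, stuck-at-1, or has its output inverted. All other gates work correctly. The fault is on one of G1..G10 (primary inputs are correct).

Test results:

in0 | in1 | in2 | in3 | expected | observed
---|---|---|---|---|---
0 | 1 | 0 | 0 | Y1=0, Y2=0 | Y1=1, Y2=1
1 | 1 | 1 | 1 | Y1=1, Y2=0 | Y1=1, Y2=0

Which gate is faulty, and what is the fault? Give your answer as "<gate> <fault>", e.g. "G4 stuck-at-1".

G1 stuck-at-0

Fault-free values for test 1 (in0=0, in1=1, in2=0, in3=0): G1=1, G2=0, G3=1, G4=1, G5=0, G6=1, G7=1, G8=0, G9=1, G10=0, giving Y1=0, Y2=0. Observed Y1=1, Y2=1.
Test 1: faults giving observed Y1=1, Y2=1 are {G1 stuck-at-0, G1 inverted output}.
Test 2 (in0=1, in1=1, in2=1, in3=1): fault-free G1=0, G2=1, G3=0, G4=1, G5=0, G6=1, G7=0, G8=1, G9=1, G10=0 → Y1=1, Y2=0; observed Y1=1, Y2=0. Eliminates G1 inverted output.
Only G1 stuck-at-0 is consistent with every test.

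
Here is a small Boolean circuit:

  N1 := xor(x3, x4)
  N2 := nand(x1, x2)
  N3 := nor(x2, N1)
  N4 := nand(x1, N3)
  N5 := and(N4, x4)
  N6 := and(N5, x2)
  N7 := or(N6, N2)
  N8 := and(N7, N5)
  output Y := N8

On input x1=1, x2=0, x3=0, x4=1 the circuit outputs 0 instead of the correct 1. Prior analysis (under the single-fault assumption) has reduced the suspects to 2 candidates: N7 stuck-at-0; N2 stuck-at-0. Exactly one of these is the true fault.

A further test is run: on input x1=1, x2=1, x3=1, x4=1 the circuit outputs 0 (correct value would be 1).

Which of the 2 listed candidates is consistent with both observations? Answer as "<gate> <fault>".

N7 stuck-at-0

Evaluate each candidate on input x1=1, x2=1, x3=1, x4=1:
  N7 stuck-at-0: N1=0, N2=0, N3=0, N4=1, N5=1, N6=1, N7=0 [stuck-at-0], N8=0 → 0 — matches
  N2 stuck-at-0: N1=0, N2=0 [stuck-at-0], N3=0, N4=1, N5=1, N6=1, N7=1, N8=1 → 1 — eliminated
Only N7 stuck-at-0 reproduces the observed 0.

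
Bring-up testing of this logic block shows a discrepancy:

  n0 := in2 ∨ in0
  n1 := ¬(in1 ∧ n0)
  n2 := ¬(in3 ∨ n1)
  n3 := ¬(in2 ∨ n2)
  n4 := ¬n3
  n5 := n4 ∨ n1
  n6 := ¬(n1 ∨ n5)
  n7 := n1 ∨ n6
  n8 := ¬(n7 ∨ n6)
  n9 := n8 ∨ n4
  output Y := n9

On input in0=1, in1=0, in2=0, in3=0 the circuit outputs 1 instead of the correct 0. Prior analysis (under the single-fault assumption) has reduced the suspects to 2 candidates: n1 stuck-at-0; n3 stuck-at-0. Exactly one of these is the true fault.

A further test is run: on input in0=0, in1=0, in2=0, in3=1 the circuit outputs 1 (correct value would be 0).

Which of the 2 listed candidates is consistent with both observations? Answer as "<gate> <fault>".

n3 stuck-at-0

Evaluate each candidate on input in0=0, in1=0, in2=0, in3=1:
  n1 stuck-at-0: n0=0, n1=0 [stuck-at-0], n2=0, n3=1, n4=0, n5=0, n6=1, n7=1, n8=0, n9=0 → 0 — eliminated
  n3 stuck-at-0: n0=0, n1=1, n2=0, n3=0 [stuck-at-0], n4=1, n5=1, n6=0, n7=1, n8=0, n9=1 → 1 — matches
Only n3 stuck-at-0 reproduces the observed 1.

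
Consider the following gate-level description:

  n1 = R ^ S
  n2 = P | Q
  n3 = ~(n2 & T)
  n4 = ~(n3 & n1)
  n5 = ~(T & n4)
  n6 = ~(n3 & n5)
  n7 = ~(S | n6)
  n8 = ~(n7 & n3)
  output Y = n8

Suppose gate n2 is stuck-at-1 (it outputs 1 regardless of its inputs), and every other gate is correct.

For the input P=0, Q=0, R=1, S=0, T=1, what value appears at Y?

Propagate with n2 forced: n1=1, n2=1 [stuck-at-1], n3=0, n4=1, n5=0, n6=1, n7=0, n8=1.
So Y = 1. (Without the fault it would be 0.)

1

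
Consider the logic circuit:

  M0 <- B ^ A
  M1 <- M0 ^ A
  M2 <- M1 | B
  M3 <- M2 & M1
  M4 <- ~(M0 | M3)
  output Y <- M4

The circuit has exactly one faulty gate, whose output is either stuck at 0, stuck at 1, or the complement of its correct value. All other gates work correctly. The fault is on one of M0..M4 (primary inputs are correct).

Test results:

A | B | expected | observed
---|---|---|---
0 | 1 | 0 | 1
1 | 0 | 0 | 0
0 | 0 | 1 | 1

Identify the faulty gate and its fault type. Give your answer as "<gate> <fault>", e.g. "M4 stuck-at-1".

M0 stuck-at-0

Fault-free values for test 1 (A=0, B=1): M0=1, M1=1, M2=1, M3=1, M4=0, giving Y=0. Observed 1.
Test 1: faults giving observed 1 are {M0 stuck-at-0, M0 inverted output, M4 stuck-at-1, M4 inverted output}.
Test 2 (A=1, B=0): fault-free M0=1, M1=0, M2=0, M3=0, M4=0 → 0; observed 0. Eliminates M4 stuck-at-1, M4 inverted output.
Test 3 (A=0, B=0): fault-free M0=0, M1=0, M2=0, M3=0, M4=1 → 1; observed 1. Eliminates M0 inverted output.
Only M0 stuck-at-0 is consistent with every test.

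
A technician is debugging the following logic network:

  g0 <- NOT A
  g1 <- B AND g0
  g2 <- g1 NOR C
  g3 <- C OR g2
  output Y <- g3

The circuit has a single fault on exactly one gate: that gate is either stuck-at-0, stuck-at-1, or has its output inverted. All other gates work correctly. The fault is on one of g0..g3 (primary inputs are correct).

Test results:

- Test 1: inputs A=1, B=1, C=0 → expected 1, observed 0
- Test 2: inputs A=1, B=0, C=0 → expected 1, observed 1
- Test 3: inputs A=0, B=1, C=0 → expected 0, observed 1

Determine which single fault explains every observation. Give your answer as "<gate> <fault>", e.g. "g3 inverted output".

g0 inverted output

Fault-free values for test 1 (A=1, B=1, C=0): g0=0, g1=0, g2=1, g3=1, giving Y=1. Observed 0.
Test 1: faults giving observed 0 are {g0 stuck-at-1, g0 inverted output, g1 stuck-at-1, g1 inverted output, g2 stuck-at-0, g2 inverted output, g3 stuck-at-0, g3 inverted output}.
Test 2 (A=1, B=0, C=0): fault-free g0=0, g1=0, g2=1, g3=1 → 1; observed 1. Eliminates g1 stuck-at-1, g1 inverted output, g2 stuck-at-0, g2 inverted output, g3 stuck-at-0, g3 inverted output.
Test 3 (A=0, B=1, C=0): fault-free g0=1, g1=1, g2=0, g3=0 → 0; observed 1. Eliminates g0 stuck-at-1.
Only g0 inverted output is consistent with every test.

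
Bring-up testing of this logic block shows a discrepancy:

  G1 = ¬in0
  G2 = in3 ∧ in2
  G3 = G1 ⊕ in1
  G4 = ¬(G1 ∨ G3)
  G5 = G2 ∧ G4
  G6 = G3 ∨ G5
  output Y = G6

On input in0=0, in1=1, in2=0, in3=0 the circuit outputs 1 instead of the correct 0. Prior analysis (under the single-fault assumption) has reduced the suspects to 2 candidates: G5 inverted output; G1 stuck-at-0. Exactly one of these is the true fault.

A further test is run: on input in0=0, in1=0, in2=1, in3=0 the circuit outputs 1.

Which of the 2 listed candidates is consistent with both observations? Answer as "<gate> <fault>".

G5 inverted output

Evaluate each candidate on input in0=0, in1=0, in2=1, in3=0:
  G5 inverted output: G1=1, G2=0, G3=1, G4=0, G5=1 [inverted output], G6=1 → 1 — matches
  G1 stuck-at-0: G1=0 [stuck-at-0], G2=0, G3=0, G4=1, G5=0, G6=0 → 0 — eliminated
Only G5 inverted output reproduces the observed 1.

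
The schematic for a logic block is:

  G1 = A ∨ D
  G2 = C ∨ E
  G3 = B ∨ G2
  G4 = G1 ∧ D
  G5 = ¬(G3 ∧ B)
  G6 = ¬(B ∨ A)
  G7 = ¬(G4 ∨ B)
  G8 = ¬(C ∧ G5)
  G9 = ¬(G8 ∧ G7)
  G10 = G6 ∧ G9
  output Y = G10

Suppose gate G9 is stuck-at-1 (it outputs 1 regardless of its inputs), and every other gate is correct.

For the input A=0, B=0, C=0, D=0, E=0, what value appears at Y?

Propagate with G9 forced: G1=0, G2=0, G3=0, G4=0, G5=1, G6=1, G7=1, G8=1, G9=1 [stuck-at-1], G10=1.
So Y = 1. (Without the fault it would be 0.)

1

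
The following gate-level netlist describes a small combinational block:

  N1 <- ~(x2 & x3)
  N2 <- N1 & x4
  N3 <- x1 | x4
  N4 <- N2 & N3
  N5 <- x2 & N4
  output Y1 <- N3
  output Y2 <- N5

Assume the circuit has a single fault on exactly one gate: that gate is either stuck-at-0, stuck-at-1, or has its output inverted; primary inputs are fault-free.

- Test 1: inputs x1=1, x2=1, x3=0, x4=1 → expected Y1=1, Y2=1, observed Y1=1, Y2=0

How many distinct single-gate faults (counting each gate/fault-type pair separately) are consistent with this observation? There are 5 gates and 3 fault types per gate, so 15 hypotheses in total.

Fault-free: N1=1, N2=1, N3=1, N4=1, N5=1 → Y1=1, Y2=1. Observed Y1=1, Y2=0.
  N1: stuck-at-0, inverted output ✓; others ✗
  N2: stuck-at-0, inverted output ✓; others ✗
  N3: none of the 3 fault types match ✗
  N4: stuck-at-0, inverted output ✓; others ✗
  N5: stuck-at-0, inverted output ✓; others ✗
Consistent faults: {N1 stuck-at-0, N1 inverted output, N2 stuck-at-0, N2 inverted output, N4 stuck-at-0, N4 inverted output, N5 stuck-at-0, N5 inverted output} — 8 in all.

8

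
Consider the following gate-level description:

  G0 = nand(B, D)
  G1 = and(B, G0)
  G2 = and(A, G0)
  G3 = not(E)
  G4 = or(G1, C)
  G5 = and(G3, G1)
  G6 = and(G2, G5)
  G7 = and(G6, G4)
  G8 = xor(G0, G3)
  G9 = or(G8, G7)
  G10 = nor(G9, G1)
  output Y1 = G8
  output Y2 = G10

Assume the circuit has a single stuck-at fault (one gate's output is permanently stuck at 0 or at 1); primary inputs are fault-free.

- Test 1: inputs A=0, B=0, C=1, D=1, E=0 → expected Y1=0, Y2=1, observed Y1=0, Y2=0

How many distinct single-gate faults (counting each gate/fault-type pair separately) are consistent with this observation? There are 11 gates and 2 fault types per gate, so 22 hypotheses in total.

5

Fault-free: G0=1, G1=0, G2=0, G3=1, G4=1, G5=0, G6=0, G7=0, G8=0, G9=0, G10=1 → Y1=0, Y2=1. Observed Y1=0, Y2=0.
  G0: none of the 2 fault types match ✗
  G1: stuck-at-1 ✓; others ✗
  G2: none of the 2 fault types match ✗
  G3: none of the 2 fault types match ✗
  G4: none of the 2 fault types match ✗
  G5: none of the 2 fault types match ✗
  G6: stuck-at-1 ✓; others ✗
  G7: stuck-at-1 ✓; others ✗
  G8: none of the 2 fault types match ✗
  G9: stuck-at-1 ✓; others ✗
  G10: stuck-at-0 ✓; others ✗
Consistent faults: {G1 stuck-at-1, G6 stuck-at-1, G7 stuck-at-1, G9 stuck-at-1, G10 stuck-at-0} — 5 in all.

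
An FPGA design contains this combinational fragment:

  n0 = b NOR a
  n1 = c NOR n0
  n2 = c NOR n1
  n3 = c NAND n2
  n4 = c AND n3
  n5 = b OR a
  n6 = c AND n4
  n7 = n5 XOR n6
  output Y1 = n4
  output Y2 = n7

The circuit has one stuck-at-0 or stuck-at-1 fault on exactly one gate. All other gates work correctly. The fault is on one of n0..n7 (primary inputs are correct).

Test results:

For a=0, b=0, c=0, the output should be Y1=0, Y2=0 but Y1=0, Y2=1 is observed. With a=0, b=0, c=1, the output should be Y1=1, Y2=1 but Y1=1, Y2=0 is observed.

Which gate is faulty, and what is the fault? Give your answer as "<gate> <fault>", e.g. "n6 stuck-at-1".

n5 stuck-at-1

Fault-free values for test 1 (a=0, b=0, c=0): n0=1, n1=0, n2=1, n3=1, n4=0, n5=0, n6=0, n7=0, giving Y1=0, Y2=0. Observed Y1=0, Y2=1.
Test 1: faults giving observed Y1=0, Y2=1 are {n5 stuck-at-1, n6 stuck-at-1, n7 stuck-at-1}.
Test 2 (a=0, b=0, c=1): fault-free n0=1, n1=0, n2=0, n3=1, n4=1, n5=0, n6=1, n7=1 → Y1=1, Y2=1; observed Y1=1, Y2=0. Eliminates n6 stuck-at-1, n7 stuck-at-1.
Only n5 stuck-at-1 is consistent with every test.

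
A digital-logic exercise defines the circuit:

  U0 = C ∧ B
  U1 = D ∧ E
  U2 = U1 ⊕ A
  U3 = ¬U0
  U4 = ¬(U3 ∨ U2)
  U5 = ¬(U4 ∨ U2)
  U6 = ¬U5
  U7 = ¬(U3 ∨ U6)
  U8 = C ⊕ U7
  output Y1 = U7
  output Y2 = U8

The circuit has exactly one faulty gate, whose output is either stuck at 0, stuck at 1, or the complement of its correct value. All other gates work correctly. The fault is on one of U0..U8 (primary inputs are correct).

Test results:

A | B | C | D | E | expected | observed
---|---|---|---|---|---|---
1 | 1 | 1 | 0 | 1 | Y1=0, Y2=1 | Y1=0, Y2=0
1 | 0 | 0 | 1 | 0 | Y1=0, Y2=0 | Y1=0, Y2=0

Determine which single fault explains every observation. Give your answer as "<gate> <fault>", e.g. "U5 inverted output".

U8 stuck-at-0

Fault-free values for test 1 (A=1, B=1, C=1, D=0, E=1): U0=1, U1=0, U2=1, U3=0, U4=0, U5=0, U6=1, U7=0, U8=1, giving Y1=0, Y2=1. Observed Y1=0, Y2=0.
Test 1: faults giving observed Y1=0, Y2=0 are {U8 stuck-at-0, U8 inverted output}.
Test 2 (A=1, B=0, C=0, D=1, E=0): fault-free U0=0, U1=0, U2=1, U3=1, U4=0, U5=0, U6=1, U7=0, U8=0 → Y1=0, Y2=0; observed Y1=0, Y2=0. Eliminates U8 inverted output.
Only U8 stuck-at-0 is consistent with every test.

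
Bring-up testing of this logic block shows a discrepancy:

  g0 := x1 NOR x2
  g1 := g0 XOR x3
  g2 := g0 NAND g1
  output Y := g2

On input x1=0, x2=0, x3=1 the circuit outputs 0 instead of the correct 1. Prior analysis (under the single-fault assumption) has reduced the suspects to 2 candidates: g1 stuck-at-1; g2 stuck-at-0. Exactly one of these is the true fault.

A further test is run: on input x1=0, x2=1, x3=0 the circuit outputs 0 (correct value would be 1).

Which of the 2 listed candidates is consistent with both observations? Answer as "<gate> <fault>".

Evaluate each candidate on input x1=0, x2=1, x3=0:
  g1 stuck-at-1: g0=0, g1=1 [stuck-at-1], g2=1 → 1 — eliminated
  g2 stuck-at-0: g0=0, g1=0, g2=0 [stuck-at-0] → 0 — matches
Only g2 stuck-at-0 reproduces the observed 0.

g2 stuck-at-0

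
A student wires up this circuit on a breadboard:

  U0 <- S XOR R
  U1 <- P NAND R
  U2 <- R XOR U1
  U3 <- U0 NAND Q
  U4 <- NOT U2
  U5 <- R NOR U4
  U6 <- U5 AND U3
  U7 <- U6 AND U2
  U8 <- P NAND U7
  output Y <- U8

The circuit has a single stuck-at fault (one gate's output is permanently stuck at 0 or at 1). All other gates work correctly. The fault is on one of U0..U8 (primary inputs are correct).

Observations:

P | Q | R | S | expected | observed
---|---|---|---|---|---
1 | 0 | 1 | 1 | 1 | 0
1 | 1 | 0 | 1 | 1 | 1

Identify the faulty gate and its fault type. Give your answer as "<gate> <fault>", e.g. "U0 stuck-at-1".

U5 stuck-at-1

Fault-free values for test 1 (P=1, Q=0, R=1, S=1): U0=0, U1=0, U2=1, U3=1, U4=0, U5=0, U6=0, U7=0, U8=1, giving Y=1. Observed 0.
Test 1: faults giving observed 0 are {U5 stuck-at-1, U6 stuck-at-1, U7 stuck-at-1, U8 stuck-at-0}.
Test 2 (P=1, Q=1, R=0, S=1): fault-free U0=1, U1=1, U2=1, U3=0, U4=0, U5=1, U6=0, U7=0, U8=1 → 1; observed 1. Eliminates U6 stuck-at-1, U7 stuck-at-1, U8 stuck-at-0.
Only U5 stuck-at-1 is consistent with every test.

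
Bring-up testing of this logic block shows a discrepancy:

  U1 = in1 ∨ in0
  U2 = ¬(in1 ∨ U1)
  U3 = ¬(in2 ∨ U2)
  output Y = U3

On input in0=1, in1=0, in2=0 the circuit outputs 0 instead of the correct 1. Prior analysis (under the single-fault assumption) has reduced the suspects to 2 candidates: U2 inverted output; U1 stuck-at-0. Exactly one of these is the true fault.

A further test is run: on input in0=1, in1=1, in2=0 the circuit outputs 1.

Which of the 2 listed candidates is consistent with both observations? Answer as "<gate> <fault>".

U1 stuck-at-0

Evaluate each candidate on input in0=1, in1=1, in2=0:
  U2 inverted output: U1=1, U2=1 [inverted output], U3=0 → 0 — eliminated
  U1 stuck-at-0: U1=0 [stuck-at-0], U2=0, U3=1 → 1 — matches
Only U1 stuck-at-0 reproduces the observed 1.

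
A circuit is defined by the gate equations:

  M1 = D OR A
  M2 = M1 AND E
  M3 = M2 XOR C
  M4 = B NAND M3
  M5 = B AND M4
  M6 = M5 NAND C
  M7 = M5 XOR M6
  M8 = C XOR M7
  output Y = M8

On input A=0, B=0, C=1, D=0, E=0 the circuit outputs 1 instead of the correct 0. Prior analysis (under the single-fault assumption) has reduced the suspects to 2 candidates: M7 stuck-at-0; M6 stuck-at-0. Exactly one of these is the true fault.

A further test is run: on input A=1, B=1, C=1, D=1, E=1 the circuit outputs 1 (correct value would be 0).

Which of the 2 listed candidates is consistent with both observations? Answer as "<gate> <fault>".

Evaluate each candidate on input A=1, B=1, C=1, D=1, E=1:
  M7 stuck-at-0: M1=1, M2=1, M3=0, M4=1, M5=1, M6=0, M7=0 [stuck-at-0], M8=1 → 1 — matches
  M6 stuck-at-0: M1=1, M2=1, M3=0, M4=1, M5=1, M6=0 [stuck-at-0], M7=1, M8=0 → 0 — eliminated
Only M7 stuck-at-0 reproduces the observed 1.

M7 stuck-at-0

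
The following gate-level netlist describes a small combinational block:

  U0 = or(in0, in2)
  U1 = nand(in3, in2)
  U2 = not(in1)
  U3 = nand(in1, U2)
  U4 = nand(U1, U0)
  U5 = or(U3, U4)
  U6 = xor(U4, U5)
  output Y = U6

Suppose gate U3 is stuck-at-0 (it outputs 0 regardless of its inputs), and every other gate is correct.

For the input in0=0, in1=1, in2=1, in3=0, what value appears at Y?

Propagate with U3 forced: U0=1, U1=1, U2=0, U3=0 [stuck-at-0], U4=0, U5=0, U6=0.
So Y = 0. (Without the fault it would be 1.)

0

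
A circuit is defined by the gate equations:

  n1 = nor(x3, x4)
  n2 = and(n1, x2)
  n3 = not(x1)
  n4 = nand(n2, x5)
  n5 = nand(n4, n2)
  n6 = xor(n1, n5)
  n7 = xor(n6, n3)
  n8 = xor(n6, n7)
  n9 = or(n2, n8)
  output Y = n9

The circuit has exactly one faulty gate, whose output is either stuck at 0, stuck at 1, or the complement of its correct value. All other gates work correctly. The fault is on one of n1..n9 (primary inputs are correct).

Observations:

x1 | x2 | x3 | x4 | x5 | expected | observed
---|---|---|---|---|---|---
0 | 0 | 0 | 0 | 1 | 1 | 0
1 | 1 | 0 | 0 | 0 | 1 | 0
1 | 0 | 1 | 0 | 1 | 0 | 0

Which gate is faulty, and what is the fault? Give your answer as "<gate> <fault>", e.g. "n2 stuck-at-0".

Fault-free values for test 1 (x1=0, x2=0, x3=0, x4=0, x5=1): n1=1, n2=0, n3=1, n4=1, n5=1, n6=0, n7=1, n8=1, n9=1, giving Y=1. Observed 0.
Test 1: faults giving observed 0 are {n3 stuck-at-0, n3 inverted output, n7 stuck-at-0, n7 inverted output, n8 stuck-at-0, n8 inverted output, n9 stuck-at-0, n9 inverted output}.
Test 2 (x1=1, x2=1, x3=0, x4=0, x5=0): fault-free n1=1, n2=1, n3=0, n4=1, n5=0, n6=1, n7=1, n8=0, n9=1 → 1; observed 0. Eliminates n3 stuck-at-0, n3 inverted output, n7 stuck-at-0, n7 inverted output, n8 stuck-at-0, n8 inverted output.
Test 3 (x1=1, x2=0, x3=1, x4=0, x5=1): fault-free n1=0, n2=0, n3=0, n4=1, n5=1, n6=1, n7=1, n8=0, n9=0 → 0; observed 0. Eliminates n9 inverted output.
Only n9 stuck-at-0 is consistent with every test.

n9 stuck-at-0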